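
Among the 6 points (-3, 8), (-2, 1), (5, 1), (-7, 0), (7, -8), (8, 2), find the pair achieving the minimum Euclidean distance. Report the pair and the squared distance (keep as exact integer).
Pair = ((5, 1), (8, 2)); squared distance = 10

Compute all C(6, 2) = 15 pairwise squared distances (x_i − x_j)² + (y_i − y_j)². The minimum is 10, attained by the pair ((5, 1), (8, 2)).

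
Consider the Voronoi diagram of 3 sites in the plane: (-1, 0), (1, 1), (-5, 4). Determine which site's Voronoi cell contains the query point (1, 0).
Nearest site = (1, 1)

The Voronoi cell of site s contains exactly those query points closer to s than to any other site. Compute squared distances from q = (1, 0) to each site:
  (1 − 1)² + (1 − 0)² = 1
  (-1 − 1)² + (0 − 0)² = 4
  (-5 − 1)² + (4 − 0)² = 52
Minimum is attained by (1, 1), so q lies in its Voronoi cell.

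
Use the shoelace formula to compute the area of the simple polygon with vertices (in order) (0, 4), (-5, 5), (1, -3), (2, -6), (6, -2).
Area = 43

Shoelace formula: Area = (1/2) |Σ_i (x_i · y_{i+1} − x_{i+1} · y_i)| (indices mod n). Compute each cross term:
  (0)(5) − (-5)(4) = 20
  (-5)(-3) − (1)(5) = 10
  (1)(-6) − (2)(-3) = 0
  (2)(-2) − (6)(-6) = 32
  (6)(4) − (0)(-2) = 24
Sum = 86, so (signed) Area = 86/2 = 43, |Area| = 43.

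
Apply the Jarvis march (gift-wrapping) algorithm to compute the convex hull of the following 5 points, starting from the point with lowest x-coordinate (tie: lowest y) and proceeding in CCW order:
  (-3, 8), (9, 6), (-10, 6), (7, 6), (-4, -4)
Hull (CCW) = [(-10, 6), (-4, -4), (9, 6), (-3, 8)]

Jarvis march: at each step, from the current hull vertex p, select the next vertex q as the point such that every other point lies strictly to the left of (or on) the directed line p → q. (Equivalently: for every other point r, the cross product (q − p) × (r − p) ≥ 0.)
Starting point (lowest x, tie lowest y): (-10, 6). Wrap until returning to start. Resulting hull: (-10, 6), (-4, -4), (9, 6), (-3, 8).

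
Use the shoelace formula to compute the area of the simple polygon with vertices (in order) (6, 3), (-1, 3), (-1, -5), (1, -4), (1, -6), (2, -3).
Area = 69/2

Shoelace formula: Area = (1/2) |Σ_i (x_i · y_{i+1} − x_{i+1} · y_i)| (indices mod n). Compute each cross term:
  (6)(3) − (-1)(3) = 21
  (-1)(-5) − (-1)(3) = 8
  (-1)(-4) − (1)(-5) = 9
  (1)(-6) − (1)(-4) = -2
  (1)(-3) − (2)(-6) = 9
  (2)(3) − (6)(-3) = 24
Sum = 69, so (signed) Area = 69/2 = 69/2, |Area| = 69/2.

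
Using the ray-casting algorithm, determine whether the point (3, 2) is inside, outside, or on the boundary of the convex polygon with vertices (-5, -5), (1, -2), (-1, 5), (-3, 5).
The point (3, 2) lies strictly outside the polygon

Cast a horizontal ray to the right from the query point and count how many polygon edges it crosses (each edge strictly once or zero times, handled with the usual half-open convention). 
Parity of crossings → even ⇒ outside.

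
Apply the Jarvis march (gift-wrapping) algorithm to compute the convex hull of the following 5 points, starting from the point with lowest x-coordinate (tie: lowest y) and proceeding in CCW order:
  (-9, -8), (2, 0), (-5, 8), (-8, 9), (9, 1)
Hull (CCW) = [(-9, -8), (9, 1), (-5, 8), (-8, 9)]

Jarvis march: at each step, from the current hull vertex p, select the next vertex q as the point such that every other point lies strictly to the left of (or on) the directed line p → q. (Equivalently: for every other point r, the cross product (q − p) × (r − p) ≥ 0.)
Starting point (lowest x, tie lowest y): (-9, -8). Wrap until returning to start. Resulting hull: (-9, -8), (9, 1), (-5, 8), (-8, 9).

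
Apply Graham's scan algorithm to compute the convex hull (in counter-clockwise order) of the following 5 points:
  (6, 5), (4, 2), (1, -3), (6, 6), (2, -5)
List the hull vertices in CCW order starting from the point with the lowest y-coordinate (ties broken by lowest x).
Hull (CCW) = [(2, -5), (6, 5), (6, 6), (1, -3)]

Graham scan procedure:
  1. Find the pivot p₀ = point with lowest y (tie → lowest x): (2, -5).
  2. Sort the remaining points by polar angle around p₀.
  3. Walk through sorted points, maintaining a stack; pop the top while the last three entries make a non-left turn (cross product ≤ 0).
  4. Final stack is the convex hull in CCW order: (2, -5), (6, 5), (6, 6), (1, -3).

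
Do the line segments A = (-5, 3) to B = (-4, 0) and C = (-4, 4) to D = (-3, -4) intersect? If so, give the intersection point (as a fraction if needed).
No (intersection of containing lines falls outside at least one segment)

Parametrize and solve: t = 9/5, s = 4/5. At least one of these is outside [0, 1], so the segments do not intersect.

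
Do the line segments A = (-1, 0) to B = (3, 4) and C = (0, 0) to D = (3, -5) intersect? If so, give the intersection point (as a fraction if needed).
No (intersection of containing lines falls outside at least one segment)

Parametrize and solve: t = 5/32, s = -1/8. At least one of these is outside [0, 1], so the segments do not intersect.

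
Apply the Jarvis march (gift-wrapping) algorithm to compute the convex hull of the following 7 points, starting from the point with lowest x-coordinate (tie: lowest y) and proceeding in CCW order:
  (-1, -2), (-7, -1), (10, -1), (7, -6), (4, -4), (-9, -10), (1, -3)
Hull (CCW) = [(-9, -10), (7, -6), (10, -1), (-7, -1)]

Jarvis march: at each step, from the current hull vertex p, select the next vertex q as the point such that every other point lies strictly to the left of (or on) the directed line p → q. (Equivalently: for every other point r, the cross product (q − p) × (r − p) ≥ 0.)
Starting point (lowest x, tie lowest y): (-9, -10). Wrap until returning to start. Resulting hull: (-9, -10), (7, -6), (10, -1), (-7, -1).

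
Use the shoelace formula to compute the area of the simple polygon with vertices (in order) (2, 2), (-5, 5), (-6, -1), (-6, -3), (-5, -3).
Area = 33

Shoelace formula: Area = (1/2) |Σ_i (x_i · y_{i+1} − x_{i+1} · y_i)| (indices mod n). Compute each cross term:
  (2)(5) − (-5)(2) = 20
  (-5)(-1) − (-6)(5) = 35
  (-6)(-3) − (-6)(-1) = 12
  (-6)(-3) − (-5)(-3) = 3
  (-5)(2) − (2)(-3) = -4
Sum = 66, so (signed) Area = 66/2 = 33, |Area| = 33.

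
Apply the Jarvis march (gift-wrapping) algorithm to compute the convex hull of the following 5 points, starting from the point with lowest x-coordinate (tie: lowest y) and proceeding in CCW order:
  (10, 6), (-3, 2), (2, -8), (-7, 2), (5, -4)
Hull (CCW) = [(-7, 2), (2, -8), (5, -4), (10, 6)]

Jarvis march: at each step, from the current hull vertex p, select the next vertex q as the point such that every other point lies strictly to the left of (or on) the directed line p → q. (Equivalently: for every other point r, the cross product (q − p) × (r − p) ≥ 0.)
Starting point (lowest x, tie lowest y): (-7, 2). Wrap until returning to start. Resulting hull: (-7, 2), (2, -8), (5, -4), (10, 6).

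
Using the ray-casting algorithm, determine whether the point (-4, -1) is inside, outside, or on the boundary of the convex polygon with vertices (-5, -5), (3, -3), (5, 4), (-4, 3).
The point (-4, -1) lies strictly inside the polygon

Cast a horizontal ray to the right from the query point and count how many polygon edges it crosses (each edge strictly once or zero times, handled with the usual half-open convention). 
Parity of crossings → odd ⇒ inside.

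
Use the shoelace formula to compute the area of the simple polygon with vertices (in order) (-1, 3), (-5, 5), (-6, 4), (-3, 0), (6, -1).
Area = 26

Shoelace formula: Area = (1/2) |Σ_i (x_i · y_{i+1} − x_{i+1} · y_i)| (indices mod n). Compute each cross term:
  (-1)(5) − (-5)(3) = 10
  (-5)(4) − (-6)(5) = 10
  (-6)(0) − (-3)(4) = 12
  (-3)(-1) − (6)(0) = 3
  (6)(3) − (-1)(-1) = 17
Sum = 52, so (signed) Area = 52/2 = 26, |Area| = 26.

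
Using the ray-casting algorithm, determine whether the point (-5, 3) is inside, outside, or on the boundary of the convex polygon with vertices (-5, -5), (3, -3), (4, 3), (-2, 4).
The point (-5, 3) lies strictly outside the polygon

Cast a horizontal ray to the right from the query point and count how many polygon edges it crosses (each edge strictly once or zero times, handled with the usual half-open convention). 
Parity of crossings → even ⇒ outside.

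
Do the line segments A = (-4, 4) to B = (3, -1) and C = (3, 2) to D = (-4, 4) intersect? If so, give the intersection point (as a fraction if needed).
Yes; intersection at (-4, 4) (t = 0 on AB, s = 1 on CD)

Parametrize AB as A + t(B − A) = (-4 + 7 t, 4 + -5 t) and CD as C + s(D − C) = (3 + -7 s, 2 + 2 s). Solve the linear system for (t, s). Determinant = 21 ≠ 0, so a unique intersection of the containing lines exists. Solution: t = 0, s = 1 — both in [0, 1], so the segments cross. Intersection point: (-4, 4).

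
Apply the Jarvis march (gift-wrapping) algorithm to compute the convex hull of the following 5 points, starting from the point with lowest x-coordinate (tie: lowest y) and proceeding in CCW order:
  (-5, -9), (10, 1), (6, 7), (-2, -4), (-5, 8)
Hull (CCW) = [(-5, -9), (10, 1), (6, 7), (-5, 8)]

Jarvis march: at each step, from the current hull vertex p, select the next vertex q as the point such that every other point lies strictly to the left of (or on) the directed line p → q. (Equivalently: for every other point r, the cross product (q − p) × (r − p) ≥ 0.)
Starting point (lowest x, tie lowest y): (-5, -9). Wrap until returning to start. Resulting hull: (-5, -9), (10, 1), (6, 7), (-5, 8).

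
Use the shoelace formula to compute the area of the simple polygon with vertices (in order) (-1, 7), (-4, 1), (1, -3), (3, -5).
Area = 29

Shoelace formula: Area = (1/2) |Σ_i (x_i · y_{i+1} − x_{i+1} · y_i)| (indices mod n). Compute each cross term:
  (-1)(1) − (-4)(7) = 27
  (-4)(-3) − (1)(1) = 11
  (1)(-5) − (3)(-3) = 4
  (3)(7) − (-1)(-5) = 16
Sum = 58, so (signed) Area = 58/2 = 29, |Area| = 29.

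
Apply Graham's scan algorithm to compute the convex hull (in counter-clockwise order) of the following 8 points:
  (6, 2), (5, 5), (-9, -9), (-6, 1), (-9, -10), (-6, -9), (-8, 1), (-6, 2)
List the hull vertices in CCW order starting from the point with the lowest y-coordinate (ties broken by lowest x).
Hull (CCW) = [(-9, -10), (-6, -9), (6, 2), (5, 5), (-6, 2), (-8, 1), (-9, -9)]

Graham scan procedure:
  1. Find the pivot p₀ = point with lowest y (tie → lowest x): (-9, -10).
  2. Sort the remaining points by polar angle around p₀.
  3. Walk through sorted points, maintaining a stack; pop the top while the last three entries make a non-left turn (cross product ≤ 0).
  4. Final stack is the convex hull in CCW order: (-9, -10), (-6, -9), (6, 2), (5, 5), (-6, 2), (-8, 1), (-9, -9).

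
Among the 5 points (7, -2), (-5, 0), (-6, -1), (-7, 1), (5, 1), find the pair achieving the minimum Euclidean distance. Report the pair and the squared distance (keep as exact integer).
Pair = ((-5, 0), (-6, -1)); squared distance = 2

Compute all C(5, 2) = 10 pairwise squared distances (x_i − x_j)² + (y_i − y_j)². The minimum is 2, attained by the pair ((-5, 0), (-6, -1)).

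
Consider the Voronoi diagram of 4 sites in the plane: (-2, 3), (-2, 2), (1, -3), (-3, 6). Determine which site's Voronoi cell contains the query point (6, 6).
Nearest site = (-2, 3)

The Voronoi cell of site s contains exactly those query points closer to s than to any other site. Compute squared distances from q = (6, 6) to each site:
  (-2 − 6)² + (3 − 6)² = 73
  (-2 − 6)² + (2 − 6)² = 80
  (-3 − 6)² + (6 − 6)² = 81
  (1 − 6)² + (-3 − 6)² = 106
Minimum is attained by (-2, 3), so q lies in its Voronoi cell.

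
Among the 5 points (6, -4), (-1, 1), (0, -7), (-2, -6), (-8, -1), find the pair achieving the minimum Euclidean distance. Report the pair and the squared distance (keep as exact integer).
Pair = ((0, -7), (-2, -6)); squared distance = 5

Compute all C(5, 2) = 10 pairwise squared distances (x_i − x_j)² + (y_i − y_j)². The minimum is 5, attained by the pair ((0, -7), (-2, -6)).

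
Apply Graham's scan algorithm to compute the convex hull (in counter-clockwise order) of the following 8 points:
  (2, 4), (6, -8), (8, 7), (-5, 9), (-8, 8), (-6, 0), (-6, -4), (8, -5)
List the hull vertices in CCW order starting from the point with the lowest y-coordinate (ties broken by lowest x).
Hull (CCW) = [(6, -8), (8, -5), (8, 7), (-5, 9), (-8, 8), (-6, -4)]

Graham scan procedure:
  1. Find the pivot p₀ = point with lowest y (tie → lowest x): (6, -8).
  2. Sort the remaining points by polar angle around p₀.
  3. Walk through sorted points, maintaining a stack; pop the top while the last three entries make a non-left turn (cross product ≤ 0).
  4. Final stack is the convex hull in CCW order: (6, -8), (8, -5), (8, 7), (-5, 9), (-8, 8), (-6, -4).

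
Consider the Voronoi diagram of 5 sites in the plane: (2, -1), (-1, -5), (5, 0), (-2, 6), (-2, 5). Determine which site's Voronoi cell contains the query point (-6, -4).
Nearest site = (-1, -5)

The Voronoi cell of site s contains exactly those query points closer to s than to any other site. Compute squared distances from q = (-6, -4) to each site:
  (-1 − -6)² + (-5 − -4)² = 26
  (2 − -6)² + (-1 − -4)² = 73
  (-2 − -6)² + (5 − -4)² = 97
  (-2 − -6)² + (6 − -4)² = 116
  (5 − -6)² + (0 − -4)² = 137
Minimum is attained by (-1, -5), so q lies in its Voronoi cell.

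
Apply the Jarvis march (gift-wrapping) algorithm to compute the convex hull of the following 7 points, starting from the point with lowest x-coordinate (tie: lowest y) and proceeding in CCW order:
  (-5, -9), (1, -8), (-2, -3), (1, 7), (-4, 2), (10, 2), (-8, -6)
Hull (CCW) = [(-8, -6), (-5, -9), (1, -8), (10, 2), (1, 7), (-4, 2)]

Jarvis march: at each step, from the current hull vertex p, select the next vertex q as the point such that every other point lies strictly to the left of (or on) the directed line p → q. (Equivalently: for every other point r, the cross product (q − p) × (r − p) ≥ 0.)
Starting point (lowest x, tie lowest y): (-8, -6). Wrap until returning to start. Resulting hull: (-8, -6), (-5, -9), (1, -8), (10, 2), (1, 7), (-4, 2).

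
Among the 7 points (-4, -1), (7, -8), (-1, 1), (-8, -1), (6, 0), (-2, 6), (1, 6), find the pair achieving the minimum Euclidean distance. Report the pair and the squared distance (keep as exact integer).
Pair = ((-2, 6), (1, 6)); squared distance = 9

Compute all C(7, 2) = 21 pairwise squared distances (x_i − x_j)² + (y_i − y_j)². The minimum is 9, attained by the pair ((-2, 6), (1, 6)).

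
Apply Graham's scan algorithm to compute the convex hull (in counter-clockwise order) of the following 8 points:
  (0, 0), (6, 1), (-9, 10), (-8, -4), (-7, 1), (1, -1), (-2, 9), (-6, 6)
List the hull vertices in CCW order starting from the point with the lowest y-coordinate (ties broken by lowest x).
Hull (CCW) = [(-8, -4), (1, -1), (6, 1), (-2, 9), (-9, 10)]

Graham scan procedure:
  1. Find the pivot p₀ = point with lowest y (tie → lowest x): (-8, -4).
  2. Sort the remaining points by polar angle around p₀.
  3. Walk through sorted points, maintaining a stack; pop the top while the last three entries make a non-left turn (cross product ≤ 0).
  4. Final stack is the convex hull in CCW order: (-8, -4), (1, -1), (6, 1), (-2, 9), (-9, 10).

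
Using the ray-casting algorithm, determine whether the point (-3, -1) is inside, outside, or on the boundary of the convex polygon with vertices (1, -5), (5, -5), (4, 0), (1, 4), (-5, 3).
The point (-3, -1) lies strictly outside the polygon

Cast a horizontal ray to the right from the query point and count how many polygon edges it crosses (each edge strictly once or zero times, handled with the usual half-open convention). 
Parity of crossings → even ⇒ outside.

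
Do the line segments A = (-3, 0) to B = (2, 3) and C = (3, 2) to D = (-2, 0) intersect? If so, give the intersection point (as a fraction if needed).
No (intersection of containing lines falls outside at least one segment)

Parametrize and solve: t = -2/5, s = 8/5. At least one of these is outside [0, 1], so the segments do not intersect.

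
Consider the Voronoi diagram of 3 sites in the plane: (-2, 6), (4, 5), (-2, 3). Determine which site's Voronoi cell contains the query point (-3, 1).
Nearest site = (-2, 3)

The Voronoi cell of site s contains exactly those query points closer to s than to any other site. Compute squared distances from q = (-3, 1) to each site:
  (-2 − -3)² + (3 − 1)² = 5
  (-2 − -3)² + (6 − 1)² = 26
  (4 − -3)² + (5 − 1)² = 65
Minimum is attained by (-2, 3), so q lies in its Voronoi cell.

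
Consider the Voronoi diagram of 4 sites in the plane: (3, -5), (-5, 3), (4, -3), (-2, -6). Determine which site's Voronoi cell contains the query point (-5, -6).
Nearest site = (-2, -6)

The Voronoi cell of site s contains exactly those query points closer to s than to any other site. Compute squared distances from q = (-5, -6) to each site:
  (-2 − -5)² + (-6 − -6)² = 9
  (3 − -5)² + (-5 − -6)² = 65
  (-5 − -5)² + (3 − -6)² = 81
  (4 − -5)² + (-3 − -6)² = 90
Minimum is attained by (-2, -6), so q lies in its Voronoi cell.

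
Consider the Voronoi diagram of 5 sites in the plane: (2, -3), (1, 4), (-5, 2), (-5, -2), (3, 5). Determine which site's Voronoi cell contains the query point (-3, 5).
Nearest site = (-5, 2)

The Voronoi cell of site s contains exactly those query points closer to s than to any other site. Compute squared distances from q = (-3, 5) to each site:
  (-5 − -3)² + (2 − 5)² = 13
  (1 − -3)² + (4 − 5)² = 17
  (3 − -3)² + (5 − 5)² = 36
  (-5 − -3)² + (-2 − 5)² = 53
  (2 − -3)² + (-3 − 5)² = 89
Minimum is attained by (-5, 2), so q lies in its Voronoi cell.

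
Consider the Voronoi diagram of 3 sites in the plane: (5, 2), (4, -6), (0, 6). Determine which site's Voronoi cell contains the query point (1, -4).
Nearest site = (4, -6)

The Voronoi cell of site s contains exactly those query points closer to s than to any other site. Compute squared distances from q = (1, -4) to each site:
  (4 − 1)² + (-6 − -4)² = 13
  (5 − 1)² + (2 − -4)² = 52
  (0 − 1)² + (6 − -4)² = 101
Minimum is attained by (4, -6), so q lies in its Voronoi cell.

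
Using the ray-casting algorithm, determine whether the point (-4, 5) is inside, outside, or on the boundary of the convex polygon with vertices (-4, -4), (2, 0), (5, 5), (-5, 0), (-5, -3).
The point (-4, 5) lies strictly outside the polygon

Cast a horizontal ray to the right from the query point and count how many polygon edges it crosses (each edge strictly once or zero times, handled with the usual half-open convention). 
Parity of crossings → even ⇒ outside.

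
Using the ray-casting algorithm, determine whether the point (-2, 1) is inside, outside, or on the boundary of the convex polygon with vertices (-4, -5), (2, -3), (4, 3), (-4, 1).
The point (-2, 1) lies strictly inside the polygon

Cast a horizontal ray to the right from the query point and count how many polygon edges it crosses (each edge strictly once or zero times, handled with the usual half-open convention). 
Parity of crossings → odd ⇒ inside.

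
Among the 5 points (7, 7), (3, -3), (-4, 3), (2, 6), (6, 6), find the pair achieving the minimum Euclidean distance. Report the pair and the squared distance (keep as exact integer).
Pair = ((7, 7), (6, 6)); squared distance = 2

Compute all C(5, 2) = 10 pairwise squared distances (x_i − x_j)² + (y_i − y_j)². The minimum is 2, attained by the pair ((7, 7), (6, 6)).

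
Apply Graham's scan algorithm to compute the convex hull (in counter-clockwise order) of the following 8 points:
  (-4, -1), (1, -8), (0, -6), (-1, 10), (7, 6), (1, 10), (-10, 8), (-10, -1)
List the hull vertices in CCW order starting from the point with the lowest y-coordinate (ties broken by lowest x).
Hull (CCW) = [(1, -8), (7, 6), (1, 10), (-1, 10), (-10, 8), (-10, -1)]

Graham scan procedure:
  1. Find the pivot p₀ = point with lowest y (tie → lowest x): (1, -8).
  2. Sort the remaining points by polar angle around p₀.
  3. Walk through sorted points, maintaining a stack; pop the top while the last three entries make a non-left turn (cross product ≤ 0).
  4. Final stack is the convex hull in CCW order: (1, -8), (7, 6), (1, 10), (-1, 10), (-10, 8), (-10, -1).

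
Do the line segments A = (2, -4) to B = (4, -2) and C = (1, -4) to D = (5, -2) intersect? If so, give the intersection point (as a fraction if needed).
Yes; intersection at (3, -3) (t = 1/2 on AB, s = 1/2 on CD)

Parametrize AB as A + t(B − A) = (2 + 2 t, -4 + 2 t) and CD as C + s(D − C) = (1 + 4 s, -4 + 2 s). Solve the linear system for (t, s). Determinant = 4 ≠ 0, so a unique intersection of the containing lines exists. Solution: t = 1/2, s = 1/2 — both in [0, 1], so the segments cross. Intersection point: (3, -3).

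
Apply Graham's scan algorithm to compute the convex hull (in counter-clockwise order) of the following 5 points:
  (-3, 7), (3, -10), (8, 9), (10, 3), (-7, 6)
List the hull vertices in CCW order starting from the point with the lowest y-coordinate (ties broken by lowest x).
Hull (CCW) = [(3, -10), (10, 3), (8, 9), (-3, 7), (-7, 6)]

Graham scan procedure:
  1. Find the pivot p₀ = point with lowest y (tie → lowest x): (3, -10).
  2. Sort the remaining points by polar angle around p₀.
  3. Walk through sorted points, maintaining a stack; pop the top while the last three entries make a non-left turn (cross product ≤ 0).
  4. Final stack is the convex hull in CCW order: (3, -10), (10, 3), (8, 9), (-3, 7), (-7, 6).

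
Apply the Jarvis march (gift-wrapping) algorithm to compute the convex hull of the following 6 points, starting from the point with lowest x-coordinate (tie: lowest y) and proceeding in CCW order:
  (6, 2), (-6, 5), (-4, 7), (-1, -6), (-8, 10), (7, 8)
Hull (CCW) = [(-8, 10), (-6, 5), (-1, -6), (6, 2), (7, 8)]

Jarvis march: at each step, from the current hull vertex p, select the next vertex q as the point such that every other point lies strictly to the left of (or on) the directed line p → q. (Equivalently: for every other point r, the cross product (q − p) × (r − p) ≥ 0.)
Starting point (lowest x, tie lowest y): (-8, 10). Wrap until returning to start. Resulting hull: (-8, 10), (-6, 5), (-1, -6), (6, 2), (7, 8).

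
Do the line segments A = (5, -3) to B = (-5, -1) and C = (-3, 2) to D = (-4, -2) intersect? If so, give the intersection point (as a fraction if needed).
Yes; intersection at (-80/21, -26/21) (t = 37/42 on AB, s = 17/21 on CD)

Parametrize AB as A + t(B − A) = (5 + -10 t, -3 + 2 t) and CD as C + s(D − C) = (-3 + -1 s, 2 + -4 s). Solve the linear system for (t, s). Determinant = -42 ≠ 0, so a unique intersection of the containing lines exists. Solution: t = 37/42, s = 17/21 — both in [0, 1], so the segments cross. Intersection point: (-80/21, -26/21).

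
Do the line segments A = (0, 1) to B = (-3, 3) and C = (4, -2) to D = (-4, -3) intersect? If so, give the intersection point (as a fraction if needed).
No (intersection of containing lines falls outside at least one segment)

Parametrize and solve: t = -28/19, s = -1/19. At least one of these is outside [0, 1], so the segments do not intersect.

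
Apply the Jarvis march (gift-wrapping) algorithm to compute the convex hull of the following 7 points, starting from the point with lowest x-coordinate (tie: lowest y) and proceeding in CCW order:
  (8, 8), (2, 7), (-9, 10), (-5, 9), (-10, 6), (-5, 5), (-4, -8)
Hull (CCW) = [(-10, 6), (-4, -8), (8, 8), (-9, 10)]

Jarvis march: at each step, from the current hull vertex p, select the next vertex q as the point such that every other point lies strictly to the left of (or on) the directed line p → q. (Equivalently: for every other point r, the cross product (q − p) × (r − p) ≥ 0.)
Starting point (lowest x, tie lowest y): (-10, 6). Wrap until returning to start. Resulting hull: (-10, 6), (-4, -8), (8, 8), (-9, 10).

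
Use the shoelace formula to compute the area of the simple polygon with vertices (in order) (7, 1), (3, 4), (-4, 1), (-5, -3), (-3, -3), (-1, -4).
Area = 103/2

Shoelace formula: Area = (1/2) |Σ_i (x_i · y_{i+1} − x_{i+1} · y_i)| (indices mod n). Compute each cross term:
  (7)(4) − (3)(1) = 25
  (3)(1) − (-4)(4) = 19
  (-4)(-3) − (-5)(1) = 17
  (-5)(-3) − (-3)(-3) = 6
  (-3)(-4) − (-1)(-3) = 9
  (-1)(1) − (7)(-4) = 27
Sum = 103, so (signed) Area = 103/2 = 103/2, |Area| = 103/2.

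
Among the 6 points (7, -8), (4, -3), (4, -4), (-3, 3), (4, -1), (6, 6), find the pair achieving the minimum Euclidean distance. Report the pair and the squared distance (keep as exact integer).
Pair = ((4, -3), (4, -4)); squared distance = 1

Compute all C(6, 2) = 15 pairwise squared distances (x_i − x_j)² + (y_i − y_j)². The minimum is 1, attained by the pair ((4, -3), (4, -4)).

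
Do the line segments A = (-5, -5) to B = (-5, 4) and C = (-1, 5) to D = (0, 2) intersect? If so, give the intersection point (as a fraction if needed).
No (intersection of containing lines falls outside at least one segment)

Parametrize and solve: t = 22/9, s = -4. At least one of these is outside [0, 1], so the segments do not intersect.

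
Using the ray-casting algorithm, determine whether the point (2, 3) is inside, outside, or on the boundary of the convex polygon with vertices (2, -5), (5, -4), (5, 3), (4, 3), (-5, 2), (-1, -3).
The point (2, 3) lies strictly outside the polygon

Cast a horizontal ray to the right from the query point and count how many polygon edges it crosses (each edge strictly once or zero times, handled with the usual half-open convention). 
Parity of crossings → even ⇒ outside.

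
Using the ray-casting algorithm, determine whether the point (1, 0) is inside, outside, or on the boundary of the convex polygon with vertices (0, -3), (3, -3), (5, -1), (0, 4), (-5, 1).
The point (1, 0) lies strictly inside the polygon

Cast a horizontal ray to the right from the query point and count how many polygon edges it crosses (each edge strictly once or zero times, handled with the usual half-open convention). 
Parity of crossings → odd ⇒ inside.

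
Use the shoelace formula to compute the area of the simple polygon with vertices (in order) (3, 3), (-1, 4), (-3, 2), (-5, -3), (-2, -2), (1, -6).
Area = 83/2

Shoelace formula: Area = (1/2) |Σ_i (x_i · y_{i+1} − x_{i+1} · y_i)| (indices mod n). Compute each cross term:
  (3)(4) − (-1)(3) = 15
  (-1)(2) − (-3)(4) = 10
  (-3)(-3) − (-5)(2) = 19
  (-5)(-2) − (-2)(-3) = 4
  (-2)(-6) − (1)(-2) = 14
  (1)(3) − (3)(-6) = 21
Sum = 83, so (signed) Area = 83/2 = 83/2, |Area| = 83/2.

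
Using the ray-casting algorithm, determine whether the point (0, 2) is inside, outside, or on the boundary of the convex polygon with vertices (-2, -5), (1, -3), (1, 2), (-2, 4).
The point (0, 2) lies strictly inside the polygon

Cast a horizontal ray to the right from the query point and count how many polygon edges it crosses (each edge strictly once or zero times, handled with the usual half-open convention). 
Parity of crossings → odd ⇒ inside.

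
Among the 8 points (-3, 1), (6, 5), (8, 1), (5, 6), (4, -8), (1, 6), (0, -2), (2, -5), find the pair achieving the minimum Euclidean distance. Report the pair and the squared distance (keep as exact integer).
Pair = ((6, 5), (5, 6)); squared distance = 2

Compute all C(8, 2) = 28 pairwise squared distances (x_i − x_j)² + (y_i − y_j)². The minimum is 2, attained by the pair ((6, 5), (5, 6)).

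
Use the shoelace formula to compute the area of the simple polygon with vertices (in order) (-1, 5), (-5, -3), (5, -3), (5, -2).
Area = 43

Shoelace formula: Area = (1/2) |Σ_i (x_i · y_{i+1} − x_{i+1} · y_i)| (indices mod n). Compute each cross term:
  (-1)(-3) − (-5)(5) = 28
  (-5)(-3) − (5)(-3) = 30
  (5)(-2) − (5)(-3) = 5
  (5)(5) − (-1)(-2) = 23
Sum = 86, so (signed) Area = 86/2 = 43, |Area| = 43.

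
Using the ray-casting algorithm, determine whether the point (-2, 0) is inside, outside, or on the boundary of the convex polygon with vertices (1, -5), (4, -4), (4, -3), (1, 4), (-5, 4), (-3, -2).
The point (-2, 0) lies strictly inside the polygon

Cast a horizontal ray to the right from the query point and count how many polygon edges it crosses (each edge strictly once or zero times, handled with the usual half-open convention). 
Parity of crossings → odd ⇒ inside.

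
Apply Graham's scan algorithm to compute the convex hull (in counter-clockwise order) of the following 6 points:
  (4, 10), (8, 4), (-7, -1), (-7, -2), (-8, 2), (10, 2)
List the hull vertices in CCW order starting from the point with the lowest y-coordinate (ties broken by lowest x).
Hull (CCW) = [(-7, -2), (10, 2), (4, 10), (-8, 2)]

Graham scan procedure:
  1. Find the pivot p₀ = point with lowest y (tie → lowest x): (-7, -2).
  2. Sort the remaining points by polar angle around p₀.
  3. Walk through sorted points, maintaining a stack; pop the top while the last three entries make a non-left turn (cross product ≤ 0).
  4. Final stack is the convex hull in CCW order: (-7, -2), (10, 2), (4, 10), (-8, 2).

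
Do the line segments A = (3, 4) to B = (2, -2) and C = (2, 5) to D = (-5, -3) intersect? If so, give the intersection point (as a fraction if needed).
No (intersection of containing lines falls outside at least one segment)

Parametrize and solve: t = -15/34, s = -7/34. At least one of these is outside [0, 1], so the segments do not intersect.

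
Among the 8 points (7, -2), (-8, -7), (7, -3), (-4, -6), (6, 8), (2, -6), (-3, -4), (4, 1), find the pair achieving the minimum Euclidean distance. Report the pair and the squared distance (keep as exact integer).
Pair = ((7, -2), (7, -3)); squared distance = 1

Compute all C(8, 2) = 28 pairwise squared distances (x_i − x_j)² + (y_i − y_j)². The minimum is 1, attained by the pair ((7, -2), (7, -3)).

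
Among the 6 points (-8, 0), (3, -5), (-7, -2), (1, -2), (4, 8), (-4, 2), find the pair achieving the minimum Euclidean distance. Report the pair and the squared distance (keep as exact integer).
Pair = ((-8, 0), (-7, -2)); squared distance = 5

Compute all C(6, 2) = 15 pairwise squared distances (x_i − x_j)² + (y_i − y_j)². The minimum is 5, attained by the pair ((-8, 0), (-7, -2)).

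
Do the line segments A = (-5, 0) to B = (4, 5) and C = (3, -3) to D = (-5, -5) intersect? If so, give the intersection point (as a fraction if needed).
No (intersection of containing lines falls outside at least one segment)

Parametrize and solve: t = -20/11, s = 67/22. At least one of these is outside [0, 1], so the segments do not intersect.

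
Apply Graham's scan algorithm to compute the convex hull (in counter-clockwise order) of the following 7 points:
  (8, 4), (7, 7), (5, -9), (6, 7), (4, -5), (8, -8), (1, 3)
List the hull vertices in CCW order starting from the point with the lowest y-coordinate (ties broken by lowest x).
Hull (CCW) = [(5, -9), (8, -8), (8, 4), (7, 7), (6, 7), (1, 3)]

Graham scan procedure:
  1. Find the pivot p₀ = point with lowest y (tie → lowest x): (5, -9).
  2. Sort the remaining points by polar angle around p₀.
  3. Walk through sorted points, maintaining a stack; pop the top while the last three entries make a non-left turn (cross product ≤ 0).
  4. Final stack is the convex hull in CCW order: (5, -9), (8, -8), (8, 4), (7, 7), (6, 7), (1, 3).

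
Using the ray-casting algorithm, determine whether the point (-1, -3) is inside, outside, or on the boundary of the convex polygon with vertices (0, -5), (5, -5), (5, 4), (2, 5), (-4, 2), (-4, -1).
The point (-1, -3) lies strictly inside the polygon

Cast a horizontal ray to the right from the query point and count how many polygon edges it crosses (each edge strictly once or zero times, handled with the usual half-open convention). 
Parity of crossings → odd ⇒ inside.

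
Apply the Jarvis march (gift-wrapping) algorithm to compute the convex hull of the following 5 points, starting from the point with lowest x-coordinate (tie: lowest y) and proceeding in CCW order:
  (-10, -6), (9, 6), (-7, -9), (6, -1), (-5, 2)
Hull (CCW) = [(-10, -6), (-7, -9), (6, -1), (9, 6), (-5, 2)]

Jarvis march: at each step, from the current hull vertex p, select the next vertex q as the point such that every other point lies strictly to the left of (or on) the directed line p → q. (Equivalently: for every other point r, the cross product (q − p) × (r − p) ≥ 0.)
Starting point (lowest x, tie lowest y): (-10, -6). Wrap until returning to start. Resulting hull: (-10, -6), (-7, -9), (6, -1), (9, 6), (-5, 2).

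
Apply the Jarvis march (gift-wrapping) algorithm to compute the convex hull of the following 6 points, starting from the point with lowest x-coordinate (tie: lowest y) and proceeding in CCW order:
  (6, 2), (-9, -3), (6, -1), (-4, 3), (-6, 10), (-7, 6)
Hull (CCW) = [(-9, -3), (6, -1), (6, 2), (-6, 10), (-7, 6)]

Jarvis march: at each step, from the current hull vertex p, select the next vertex q as the point such that every other point lies strictly to the left of (or on) the directed line p → q. (Equivalently: for every other point r, the cross product (q − p) × (r − p) ≥ 0.)
Starting point (lowest x, tie lowest y): (-9, -3). Wrap until returning to start. Resulting hull: (-9, -3), (6, -1), (6, 2), (-6, 10), (-7, 6).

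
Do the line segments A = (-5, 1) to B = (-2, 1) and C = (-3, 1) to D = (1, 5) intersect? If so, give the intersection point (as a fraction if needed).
Yes; intersection at (-3, 1) (t = 2/3 on AB, s = 0 on CD)

Parametrize AB as A + t(B − A) = (-5 + 3 t, 1 + 0 t) and CD as C + s(D − C) = (-3 + 4 s, 1 + 4 s). Solve the linear system for (t, s). Determinant = -12 ≠ 0, so a unique intersection of the containing lines exists. Solution: t = 2/3, s = 0 — both in [0, 1], so the segments cross. Intersection point: (-3, 1).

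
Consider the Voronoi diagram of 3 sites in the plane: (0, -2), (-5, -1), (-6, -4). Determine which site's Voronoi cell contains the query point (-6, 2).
Nearest site = (-5, -1)

The Voronoi cell of site s contains exactly those query points closer to s than to any other site. Compute squared distances from q = (-6, 2) to each site:
  (-5 − -6)² + (-1 − 2)² = 10
  (-6 − -6)² + (-4 − 2)² = 36
  (0 − -6)² + (-2 − 2)² = 52
Minimum is attained by (-5, -1), so q lies in its Voronoi cell.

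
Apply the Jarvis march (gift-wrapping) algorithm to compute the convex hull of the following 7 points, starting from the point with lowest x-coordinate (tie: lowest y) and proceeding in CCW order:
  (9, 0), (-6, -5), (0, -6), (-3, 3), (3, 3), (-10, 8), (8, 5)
Hull (CCW) = [(-10, 8), (-6, -5), (0, -6), (9, 0), (8, 5)]

Jarvis march: at each step, from the current hull vertex p, select the next vertex q as the point such that every other point lies strictly to the left of (or on) the directed line p → q. (Equivalently: for every other point r, the cross product (q − p) × (r − p) ≥ 0.)
Starting point (lowest x, tie lowest y): (-10, 8). Wrap until returning to start. Resulting hull: (-10, 8), (-6, -5), (0, -6), (9, 0), (8, 5).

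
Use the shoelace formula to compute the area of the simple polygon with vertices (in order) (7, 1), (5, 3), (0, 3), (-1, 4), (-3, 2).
Area = 27/2

Shoelace formula: Area = (1/2) |Σ_i (x_i · y_{i+1} − x_{i+1} · y_i)| (indices mod n). Compute each cross term:
  (7)(3) − (5)(1) = 16
  (5)(3) − (0)(3) = 15
  (0)(4) − (-1)(3) = 3
  (-1)(2) − (-3)(4) = 10
  (-3)(1) − (7)(2) = -17
Sum = 27, so (signed) Area = 27/2 = 27/2, |Area| = 27/2.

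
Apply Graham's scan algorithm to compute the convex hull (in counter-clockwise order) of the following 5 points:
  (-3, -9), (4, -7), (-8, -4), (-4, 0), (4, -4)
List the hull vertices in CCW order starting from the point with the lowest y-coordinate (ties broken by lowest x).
Hull (CCW) = [(-3, -9), (4, -7), (4, -4), (-4, 0), (-8, -4)]

Graham scan procedure:
  1. Find the pivot p₀ = point with lowest y (tie → lowest x): (-3, -9).
  2. Sort the remaining points by polar angle around p₀.
  3. Walk through sorted points, maintaining a stack; pop the top while the last three entries make a non-left turn (cross product ≤ 0).
  4. Final stack is the convex hull in CCW order: (-3, -9), (4, -7), (4, -4), (-4, 0), (-8, -4).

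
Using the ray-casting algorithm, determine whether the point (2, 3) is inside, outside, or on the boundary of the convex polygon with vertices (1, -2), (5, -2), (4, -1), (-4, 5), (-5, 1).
The point (2, 3) lies strictly outside the polygon

Cast a horizontal ray to the right from the query point and count how many polygon edges it crosses (each edge strictly once or zero times, handled with the usual half-open convention). 
Parity of crossings → even ⇒ outside.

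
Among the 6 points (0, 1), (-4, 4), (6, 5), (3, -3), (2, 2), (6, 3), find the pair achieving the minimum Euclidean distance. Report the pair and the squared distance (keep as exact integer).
Pair = ((6, 5), (6, 3)); squared distance = 4

Compute all C(6, 2) = 15 pairwise squared distances (x_i − x_j)² + (y_i − y_j)². The minimum is 4, attained by the pair ((6, 5), (6, 3)).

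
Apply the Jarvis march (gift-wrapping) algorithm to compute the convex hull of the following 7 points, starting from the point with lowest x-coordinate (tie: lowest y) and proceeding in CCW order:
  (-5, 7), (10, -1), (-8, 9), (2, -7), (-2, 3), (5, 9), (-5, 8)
Hull (CCW) = [(-8, 9), (2, -7), (10, -1), (5, 9)]

Jarvis march: at each step, from the current hull vertex p, select the next vertex q as the point such that every other point lies strictly to the left of (or on) the directed line p → q. (Equivalently: for every other point r, the cross product (q − p) × (r − p) ≥ 0.)
Starting point (lowest x, tie lowest y): (-8, 9). Wrap until returning to start. Resulting hull: (-8, 9), (2, -7), (10, -1), (5, 9).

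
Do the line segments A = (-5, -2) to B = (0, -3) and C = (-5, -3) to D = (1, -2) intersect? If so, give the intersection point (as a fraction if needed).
Yes; intersection at (-25/11, -28/11) (t = 6/11 on AB, s = 5/11 on CD)

Parametrize AB as A + t(B − A) = (-5 + 5 t, -2 + -1 t) and CD as C + s(D − C) = (-5 + 6 s, -3 + 1 s). Solve the linear system for (t, s). Determinant = -11 ≠ 0, so a unique intersection of the containing lines exists. Solution: t = 6/11, s = 5/11 — both in [0, 1], so the segments cross. Intersection point: (-25/11, -28/11).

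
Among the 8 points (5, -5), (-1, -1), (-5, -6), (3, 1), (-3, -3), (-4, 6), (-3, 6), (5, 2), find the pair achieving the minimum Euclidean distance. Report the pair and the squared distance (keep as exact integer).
Pair = ((-4, 6), (-3, 6)); squared distance = 1

Compute all C(8, 2) = 28 pairwise squared distances (x_i − x_j)² + (y_i − y_j)². The minimum is 1, attained by the pair ((-4, 6), (-3, 6)).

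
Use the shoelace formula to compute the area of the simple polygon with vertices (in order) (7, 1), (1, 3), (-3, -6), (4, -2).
Area = 71/2

Shoelace formula: Area = (1/2) |Σ_i (x_i · y_{i+1} − x_{i+1} · y_i)| (indices mod n). Compute each cross term:
  (7)(3) − (1)(1) = 20
  (1)(-6) − (-3)(3) = 3
  (-3)(-2) − (4)(-6) = 30
  (4)(1) − (7)(-2) = 18
Sum = 71, so (signed) Area = 71/2 = 71/2, |Area| = 71/2.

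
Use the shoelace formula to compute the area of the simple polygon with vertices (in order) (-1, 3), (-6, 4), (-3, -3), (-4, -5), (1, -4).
Area = 67/2

Shoelace formula: Area = (1/2) |Σ_i (x_i · y_{i+1} − x_{i+1} · y_i)| (indices mod n). Compute each cross term:
  (-1)(4) − (-6)(3) = 14
  (-6)(-3) − (-3)(4) = 30
  (-3)(-5) − (-4)(-3) = 3
  (-4)(-4) − (1)(-5) = 21
  (1)(3) − (-1)(-4) = -1
Sum = 67, so (signed) Area = 67/2 = 67/2, |Area| = 67/2.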